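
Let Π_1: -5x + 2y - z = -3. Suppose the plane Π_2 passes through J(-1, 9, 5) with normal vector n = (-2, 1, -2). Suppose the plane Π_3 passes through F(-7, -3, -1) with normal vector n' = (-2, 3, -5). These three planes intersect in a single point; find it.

Π_2: n·r = n·J gives -2x + y - 2z = 1.
Π_3: n'·r = n'·F gives -2x + 3y - 5z = 10.
Solving the 3×3 linear system -5x + 2y - z = -3, -2x + y - 2z = 1, -2x + 3y - 5z = 10 (e.g. by elimination or Cramer's rule, determinant = -13) gives (2, 3, -1).

(2, 3, -1)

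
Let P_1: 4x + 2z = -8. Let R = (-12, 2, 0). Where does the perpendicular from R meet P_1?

(-4, 2, 4)

Foot = R − λn with λ = (n·R − d)/|n|² = (-48 − (-8))/20 = -2.
Foot = (-12, 2, 0) − (-2)·(4, 0, 2) = (-4, 2, 4).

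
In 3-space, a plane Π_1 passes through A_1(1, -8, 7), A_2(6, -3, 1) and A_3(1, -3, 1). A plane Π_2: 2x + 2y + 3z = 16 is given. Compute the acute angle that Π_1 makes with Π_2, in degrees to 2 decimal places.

33.02

A_1A_2 = (5, 5, -6), A_1A_3 = (0, 5, -6); a normal to Π_1 is A_1A_2 × A_1A_3 = (0, 30, 25).
Using A_1: Π_1 has equation 30y + 25z = -65.
cos θ = |n₁·n₂| / (|n₁||n₂|) = |135| / (√1525 · √17).
θ = arccos(0.83844) ≈ 33.02°.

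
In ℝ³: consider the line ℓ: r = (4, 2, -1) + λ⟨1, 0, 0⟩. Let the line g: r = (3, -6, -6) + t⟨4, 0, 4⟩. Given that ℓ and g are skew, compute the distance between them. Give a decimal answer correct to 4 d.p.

8.0000

Common perpendicular direction n = (1, 0, 0) × (4, 0, 4) = (0, -4, 0).
With w = (3, -6, -6) − (4, 2, -1) = (-1, -8, -5), w · n = 32.
Distance = |w · n| / |n| = |32| / √16 ≈ 8.0000.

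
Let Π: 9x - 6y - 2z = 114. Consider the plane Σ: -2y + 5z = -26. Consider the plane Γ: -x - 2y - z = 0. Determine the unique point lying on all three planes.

Solving the 3×3 linear system 9x - 6y - 2z = 114, -2y + 5z = -26, -x - 2y - z = 0 (e.g. by elimination or Cramer's rule, determinant = 142) gives (10, -2, -6).

(10, -2, -6)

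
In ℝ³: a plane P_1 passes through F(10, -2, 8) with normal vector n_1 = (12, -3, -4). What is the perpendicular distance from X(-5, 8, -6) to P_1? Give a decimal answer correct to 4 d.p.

11.8462

P_1: n_1·r = n_1·F gives 12x - 3y - 4z = 94.
n·X − d = (12)·(-5) + (-3)·(8) + (-4)·(-6) − 94 = -154; |n| = √169.
Distance = |-154| / √169 = 154/√169 ≈ 11.8462.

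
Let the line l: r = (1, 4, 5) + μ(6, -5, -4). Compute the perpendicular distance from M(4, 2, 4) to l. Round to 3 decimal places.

Taking (1, 4, 5) on l with direction v = (6, -5, -4): w = M − (1, 4, 5) = (3, -2, -1), and w × v = (3, 6, -3).
Distance = |w × v| / |v| = √54 / √77 ≈ 0.837.

0.837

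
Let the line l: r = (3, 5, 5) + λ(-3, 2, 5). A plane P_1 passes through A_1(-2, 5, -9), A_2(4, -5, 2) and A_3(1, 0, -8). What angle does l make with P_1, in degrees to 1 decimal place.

14.5

A_1A_2 = (6, -10, 11), A_1A_3 = (3, -5, 1); a normal to P_1 is A_1A_2 × A_1A_3 = (45, 27, 0).
Using A_1: P_1 has equation 45x + 27y = 45.
sin θ = |n·v| / (|n||v|) = |-81| / (√2754 · √38) = 0.25039.
θ ≈ 14.5°.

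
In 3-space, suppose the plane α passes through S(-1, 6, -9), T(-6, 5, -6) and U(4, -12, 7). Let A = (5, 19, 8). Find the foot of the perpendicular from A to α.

ST = (-5, -1, 3), SU = (5, -18, 16); a normal to α is ST × SU = (38, 95, 95).
Using S: α has equation 38x + 95y + 95z = -323.
Foot = A − λn with λ = (n·A − d)/|n|² = (2755 − (-323))/19494 = 3/19.
Foot = (5, 19, 8) − (3/19)·(38, 95, 95) = (-1, 4, -7).

(-1, 4, -7)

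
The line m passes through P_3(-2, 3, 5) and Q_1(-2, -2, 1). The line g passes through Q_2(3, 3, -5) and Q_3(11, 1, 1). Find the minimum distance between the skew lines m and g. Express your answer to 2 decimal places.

A direction vector for m is Q_1 − P_3 = (0, -5, -4).
A direction vector for g is Q_3 − Q_2 = (8, -2, 6).
Common perpendicular direction n = (0, -5, -4) × (8, -2, 6) = (-38, -32, 40).
With w = (3, 3, -5) − (-2, 3, 5) = (5, 0, -10), w · n = -590.
Distance = |w · n| / |n| = |-590| / √4068 ≈ 9.25.

9.25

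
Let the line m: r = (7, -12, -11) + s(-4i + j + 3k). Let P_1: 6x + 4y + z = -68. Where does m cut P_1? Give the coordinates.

(-5, -9, -2)

Substitute r = (7, -12, -11) + t(-4, 1, 3) into the plane: -17 + (-17)t = -68, so t = 3.
Intersection: (7, -12, -11) + 3·(-4, 1, 3) = (-5, -9, -2).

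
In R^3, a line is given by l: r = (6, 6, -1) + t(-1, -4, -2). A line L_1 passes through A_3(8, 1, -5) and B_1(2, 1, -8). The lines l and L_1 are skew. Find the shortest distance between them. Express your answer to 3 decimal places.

A direction vector for L_1 is B_1 − A_3 = (-6, 0, -3).
Common perpendicular direction n = (-1, -4, -2) × (-6, 0, -3) = (12, 9, -24).
With w = (8, 1, -5) − (6, 6, -1) = (2, -5, -4), w · n = 75.
Distance = |w · n| / |n| = |75| / √801 ≈ 2.650.

2.650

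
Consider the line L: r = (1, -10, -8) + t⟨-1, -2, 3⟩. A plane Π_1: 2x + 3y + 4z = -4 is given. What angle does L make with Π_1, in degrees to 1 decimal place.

sin θ = |n·v| / (|n||v|) = |4| / (√29 · √14) = 0.19852.
θ ≈ 11.5°.

11.5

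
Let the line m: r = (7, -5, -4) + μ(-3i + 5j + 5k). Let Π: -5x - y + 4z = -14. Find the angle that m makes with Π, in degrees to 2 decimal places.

37.06

sin θ = |n·v| / (|n||v|) = |30| / (√42 · √59) = 0.60266.
θ ≈ 37.06°.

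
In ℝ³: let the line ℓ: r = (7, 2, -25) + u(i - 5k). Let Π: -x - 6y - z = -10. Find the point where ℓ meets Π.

Substitute r = (7, 2, -25) + t(1, 0, -5) into the plane: 6 + 4t = -10, so t = -4.
Intersection: (7, 2, -25) + (-4)·(1, 0, -5) = (3, 2, -5).

(3, 2, -5)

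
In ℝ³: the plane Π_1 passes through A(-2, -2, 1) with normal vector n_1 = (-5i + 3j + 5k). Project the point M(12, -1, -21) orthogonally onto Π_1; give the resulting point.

Π_1: n_1·r = n_1·A gives -5x + 3y + 5z = 9.
Foot = M − λn with λ = (n·M − d)/|n|² = (-168 − 9)/59 = -3.
Foot = (12, -1, -21) − (-3)·(-5, 3, 5) = (-3, 8, -6).

(-3, 8, -6)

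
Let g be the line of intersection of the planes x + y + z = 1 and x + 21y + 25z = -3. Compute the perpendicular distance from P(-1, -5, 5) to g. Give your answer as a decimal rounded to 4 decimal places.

3.1521

Direction of g: (1, 1, 1) × (1, 21, 25) = (4, -24, 20).
A point on g: solving the two plane equations with x = 1 gives (1, 1, -1).
Taking (1, 1, -1) on g with direction v = (4, -24, 20): w = P − (1, 1, -1) = (-2, -6, 6), and w × v = (24, 64, 72).
Distance = |w × v| / |v| = √9856 / √992 ≈ 3.1521.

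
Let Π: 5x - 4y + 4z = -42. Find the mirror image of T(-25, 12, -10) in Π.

λ = (n·T − d)/|n|² = (-213 − (-42))/57 = -3.
Reflection = T − 2λn = (-25, 12, -10) − (-6)·(5, -4, 4) = (5, -12, 14).

(5, -12, 14)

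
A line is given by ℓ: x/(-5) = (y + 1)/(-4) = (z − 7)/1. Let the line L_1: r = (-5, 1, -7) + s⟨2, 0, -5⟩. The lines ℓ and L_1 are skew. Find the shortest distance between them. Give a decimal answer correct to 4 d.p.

8.1874

ℓ has direction (-5, -4, 1) through (0, -1, 7).
Common perpendicular direction n = (-5, -4, 1) × (2, 0, -5) = (20, -23, 8).
With w = (-5, 1, -7) − (0, -1, 7) = (-5, 2, -14), w · n = -258.
Distance = |w · n| / |n| = |-258| / √993 ≈ 8.1874.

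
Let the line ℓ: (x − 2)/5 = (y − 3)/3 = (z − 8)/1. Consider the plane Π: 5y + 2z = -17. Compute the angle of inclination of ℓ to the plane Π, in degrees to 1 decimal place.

ℓ has direction (5, 3, 1) through (2, 3, 8).
sin θ = |n·v| / (|n||v|) = |17| / (√29 · √35) = 0.53360.
θ ≈ 32.2°.

32.2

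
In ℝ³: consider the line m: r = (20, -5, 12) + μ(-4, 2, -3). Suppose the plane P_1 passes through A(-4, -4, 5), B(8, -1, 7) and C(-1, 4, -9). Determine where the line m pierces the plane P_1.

(8, 1, 3)

AB = (12, 3, 2), AC = (3, 8, -14); a normal to P_1 is AB × AC = (-58, 174, 87).
Using A: P_1 has equation -58x + 174y + 87z = -29.
Substitute r = (20, -5, 12) + t(-4, 2, -3) into the plane: -986 + 319t = -29, so t = 3.
Intersection: (20, -5, 12) + 3·(-4, 2, -3) = (8, 1, 3).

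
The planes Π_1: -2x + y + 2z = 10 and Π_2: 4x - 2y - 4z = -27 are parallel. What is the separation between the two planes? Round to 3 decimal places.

1.167

Rescale Π_2 by 1/(-2): -2x + y + 2z = 27/2. Then distance = |10 − (27/2)| / √9 ≈ 1.167.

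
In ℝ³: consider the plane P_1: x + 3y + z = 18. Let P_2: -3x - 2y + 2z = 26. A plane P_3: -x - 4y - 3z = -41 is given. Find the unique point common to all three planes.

Solving the 3×3 linear system x + 3y + z = 18, -3x - 2y + 2z = 26, -x - 4y - 3z = -41 (e.g. by elimination or Cramer's rule, determinant = -9) gives (-6, 5, 9).

(-6, 5, 9)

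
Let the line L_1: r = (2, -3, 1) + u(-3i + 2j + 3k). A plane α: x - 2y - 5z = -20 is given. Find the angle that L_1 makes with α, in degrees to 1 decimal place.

sin θ = |n·v| / (|n||v|) = |-22| / (√30 · √22) = 0.85635.
θ ≈ 58.9°.

58.9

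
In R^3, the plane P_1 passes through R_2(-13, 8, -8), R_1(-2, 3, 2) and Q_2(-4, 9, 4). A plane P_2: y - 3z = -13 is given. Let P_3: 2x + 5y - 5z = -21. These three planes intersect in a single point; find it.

R_2R_1 = (11, -5, 10), R_2Q_2 = (9, 1, 12); a normal to P_1 is R_2R_1 × R_2Q_2 = (-70, -42, 56).
Using R_2: P_1 has equation -70x - 42y + 56z = 126.
Solving the 3×3 linear system -70x - 42y + 56z = 126, y - 3z = -13, 2x + 5y - 5z = -21 (e.g. by elimination or Cramer's rule, determinant = -560) gives (2, -1, 4).

(2, -1, 4)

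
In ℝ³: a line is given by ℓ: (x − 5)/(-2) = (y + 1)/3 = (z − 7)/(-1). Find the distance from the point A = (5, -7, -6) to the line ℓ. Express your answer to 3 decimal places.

ℓ has direction (-2, 3, -1) through (5, -1, 7).
Taking (5, -1, 7) on ℓ with direction v = (-2, 3, -1): w = A − (5, -1, 7) = (0, -6, -13), and w × v = (45, 26, -12).
Distance = |w × v| / |v| = √2845 / √14 ≈ 14.255.

14.255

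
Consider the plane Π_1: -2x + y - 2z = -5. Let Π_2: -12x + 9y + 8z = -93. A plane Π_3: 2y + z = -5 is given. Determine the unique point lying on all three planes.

(5, -1, -3)

Solving the 3×3 linear system -2x + y - 2z = -5, -12x + 9y + 8z = -93, 2y + z = -5 (e.g. by elimination or Cramer's rule, determinant = 74) gives (5, -1, -3).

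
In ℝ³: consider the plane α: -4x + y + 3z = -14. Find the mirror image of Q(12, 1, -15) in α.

(-12, 7, 3)

λ = (n·Q − d)/|n|² = (-92 − (-14))/26 = -3.
Reflection = Q − 2λn = (12, 1, -15) − (-6)·(-4, 1, 3) = (-12, 7, 3).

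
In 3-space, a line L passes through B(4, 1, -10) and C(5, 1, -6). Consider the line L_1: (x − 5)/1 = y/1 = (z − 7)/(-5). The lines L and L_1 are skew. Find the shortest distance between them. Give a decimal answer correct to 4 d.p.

A direction vector for L is C − B = (1, 0, 4).
L_1 has direction (1, 1, -5) through (5, 0, 7).
Common perpendicular direction n = (1, 0, 4) × (1, 1, -5) = (-4, 9, 1).
With w = (5, 0, 7) − (4, 1, -10) = (1, -1, 17), w · n = 4.
Distance = |w · n| / |n| = |4| / √98 ≈ 0.4041.

0.4041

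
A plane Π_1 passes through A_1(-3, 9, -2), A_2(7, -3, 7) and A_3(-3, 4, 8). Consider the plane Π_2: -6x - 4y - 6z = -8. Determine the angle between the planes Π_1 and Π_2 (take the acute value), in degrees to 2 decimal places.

24.41

A_1A_2 = (10, -12, 9), A_1A_3 = (0, -5, 10); a normal to Π_1 is A_1A_2 × A_1A_3 = (-75, -100, -50).
Using A_1: Π_1 has equation -75x - 100y - 50z = -575.
cos θ = |n₁·n₂| / (|n₁||n₂|) = |1150| / (√18125 · √88).
θ = arccos(0.91058) ≈ 24.41°.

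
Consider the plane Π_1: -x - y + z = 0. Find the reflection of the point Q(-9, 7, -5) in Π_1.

λ = (n·Q − d)/|n|² = (-3 − 0)/3 = -1.
Reflection = Q − 2λn = (-9, 7, -5) − (-2)·(-1, -1, 1) = (-11, 5, -3).

(-11, 5, -3)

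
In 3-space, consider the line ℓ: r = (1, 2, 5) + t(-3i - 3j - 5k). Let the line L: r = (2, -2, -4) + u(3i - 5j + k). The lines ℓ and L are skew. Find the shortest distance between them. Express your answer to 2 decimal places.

5.05

Common perpendicular direction n = (-3, -3, -5) × (3, -5, 1) = (-28, -12, 24).
With w = (2, -2, -4) − (1, 2, 5) = (1, -4, -9), w · n = -196.
Distance = |w · n| / |n| = |-196| / √1504 ≈ 5.05.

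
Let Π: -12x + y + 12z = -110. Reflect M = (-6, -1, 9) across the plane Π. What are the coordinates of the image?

(18, -3, -15)

λ = (n·M − d)/|n|² = (179 − (-110))/289 = 1.
Reflection = M − 2λn = (-6, -1, 9) − 2·(-12, 1, 12) = (18, -3, -15).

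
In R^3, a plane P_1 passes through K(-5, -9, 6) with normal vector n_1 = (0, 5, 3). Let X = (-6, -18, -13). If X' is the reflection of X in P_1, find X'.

P_1: n_1·r = n_1·K gives 5y + 3z = -27.
λ = (n·X − d)/|n|² = (-129 − (-27))/34 = -3.
Reflection = X − 2λn = (-6, -18, -13) − (-6)·(0, 5, 3) = (-6, 12, 5).

(-6, 12, 5)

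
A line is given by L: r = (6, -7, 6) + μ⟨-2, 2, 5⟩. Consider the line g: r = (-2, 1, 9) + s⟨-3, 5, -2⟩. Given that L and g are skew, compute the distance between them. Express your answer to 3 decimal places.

Common perpendicular direction n = (-2, 2, 5) × (-3, 5, -2) = (-29, -19, -4).
With w = (-2, 1, 9) − (6, -7, 6) = (-8, 8, 3), w · n = 68.
Distance = |w · n| / |n| = |68| / √1218 ≈ 1.948.

1.948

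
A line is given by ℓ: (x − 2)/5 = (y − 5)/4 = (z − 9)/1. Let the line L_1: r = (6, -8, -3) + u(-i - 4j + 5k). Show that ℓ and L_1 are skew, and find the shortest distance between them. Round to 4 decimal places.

ℓ has direction (5, 4, 1) through (2, 5, 9).
Common perpendicular direction n = (5, 4, 1) × (-1, -4, 5) = (24, -26, -16).
With w = (6, -8, -3) − (2, 5, 9) = (4, -13, -12), w · n = 626.
Since n ≠ 0 the lines are not parallel, and w · n = 626 ≠ 0 so they do not intersect; hence they are skew.
Distance = |w · n| / |n| = |626| / √1508 ≈ 16.1203.

16.1203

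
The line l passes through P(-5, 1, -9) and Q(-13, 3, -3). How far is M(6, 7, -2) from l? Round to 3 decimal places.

A direction vector for l is Q − P = (-8, 2, 6).
Taking (-5, 1, -9) on l with direction v = (-8, 2, 6): w = M − (-5, 1, -9) = (11, 6, 7), and w × v = (22, -122, 70).
Distance = |w × v| / |v| = √20268 / √104 ≈ 13.960.

13.960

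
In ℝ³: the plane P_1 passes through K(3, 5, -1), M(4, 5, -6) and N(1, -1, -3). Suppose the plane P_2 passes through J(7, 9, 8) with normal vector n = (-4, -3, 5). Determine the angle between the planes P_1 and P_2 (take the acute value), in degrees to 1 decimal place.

76.6

KM = (1, 0, -5), KN = (-2, -6, -2); a normal to P_1 is KM × KN = (-30, 12, -6).
Using K: P_1 has equation -30x + 12y - 6z = -24.
P_2: n·r = n·J gives -4x - 3y + 5z = -15.
cos θ = |n₁·n₂| / (|n₁||n₂|) = |54| / (√1080 · √50).
θ = arccos(0.23238) ≈ 76.6°.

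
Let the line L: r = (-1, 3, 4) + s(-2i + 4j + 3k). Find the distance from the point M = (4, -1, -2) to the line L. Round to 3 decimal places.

Taking (-1, 3, 4) on L with direction v = (-2, 4, 3): w = M − (-1, 3, 4) = (5, -4, -6), and w × v = (12, -3, 12).
Distance = |w × v| / |v| = √297 / √29 ≈ 3.200.

3.200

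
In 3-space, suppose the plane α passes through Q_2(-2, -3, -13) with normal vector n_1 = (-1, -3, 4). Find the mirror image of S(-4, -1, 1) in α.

(0, 11, -15)

α: n_1·r = n_1·Q_2 gives -x - 3y + 4z = -41.
λ = (n·S − d)/|n|² = (11 − (-41))/26 = 2.
Reflection = S − 2λn = (-4, -1, 1) − 4·(-1, -3, 4) = (0, 11, -15).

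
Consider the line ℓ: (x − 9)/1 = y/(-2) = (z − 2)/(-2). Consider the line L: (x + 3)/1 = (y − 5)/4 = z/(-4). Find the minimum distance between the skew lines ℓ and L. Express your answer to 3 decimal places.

11.276

ℓ has direction (1, -2, -2) through (9, 0, 2).
L has direction (1, 4, -4) through (-3, 5, 0).
Common perpendicular direction n = (1, -2, -2) × (1, 4, -4) = (16, 2, 6).
With w = (-3, 5, 0) − (9, 0, 2) = (-12, 5, -2), w · n = -194.
Distance = |w · n| / |n| = |-194| / √296 ≈ 11.276.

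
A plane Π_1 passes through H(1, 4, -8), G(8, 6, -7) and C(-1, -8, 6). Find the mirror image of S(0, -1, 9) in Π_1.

(4, -11, 1)

HG = (7, 2, 1), HC = (-2, -12, 14); a normal to Π_1 is HG × HC = (40, -100, -80).
Using H: Π_1 has equation 40x - 100y - 80z = 280.
λ = (n·S − d)/|n|² = (-620 − 280)/18000 = -1/20.
Reflection = S − 2λn = (0, -1, 9) − (-1/10)·(40, -100, -80) = (4, -11, 1).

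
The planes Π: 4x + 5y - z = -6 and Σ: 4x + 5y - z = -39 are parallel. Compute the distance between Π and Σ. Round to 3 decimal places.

Same normal n = (4, 5, -1) with |n| = √42; distance = |-6 − (-39)| / |n| = 33/√42 ≈ 5.092.

5.092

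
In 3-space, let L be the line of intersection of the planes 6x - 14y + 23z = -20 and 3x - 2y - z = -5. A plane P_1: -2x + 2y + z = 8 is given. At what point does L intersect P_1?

(3, 6, 2)

Direction of L: (6, -14, 23) × (3, -2, -1) = (60, 75, 30).
A point on L: solving the two plane equations with x = -5 gives (-5, -4, -2).
Substitute r = (-5, -4, -2) + t(60, 75, 30) into the plane: 0 + 60t = 8, so t = 2/15.
Intersection: (-5, -4, -2) + (2/15)·(60, 75, 30) = (3, 6, 2).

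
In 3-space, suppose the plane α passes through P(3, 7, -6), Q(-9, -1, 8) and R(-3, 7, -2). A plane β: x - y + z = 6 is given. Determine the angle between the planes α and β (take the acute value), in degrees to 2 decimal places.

68.06

PQ = (-12, -8, 14), PR = (-6, 0, 4); a normal to α is PQ × PR = (-32, -36, -48).
Using P: α has equation -32x - 36y - 48z = -60.
cos θ = |n₁·n₂| / (|n₁||n₂|) = |-44| / (√4624 · √3).
θ = arccos(0.37358) ≈ 68.06°.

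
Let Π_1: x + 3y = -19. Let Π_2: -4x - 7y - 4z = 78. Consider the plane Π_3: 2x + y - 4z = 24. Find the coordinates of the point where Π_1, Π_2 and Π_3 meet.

(-1, -6, -8)

Solving the 3×3 linear system x + 3y = -19, -4x - 7y - 4z = 78, 2x + y - 4z = 24 (e.g. by elimination or Cramer's rule, determinant = -40) gives (-1, -6, -8).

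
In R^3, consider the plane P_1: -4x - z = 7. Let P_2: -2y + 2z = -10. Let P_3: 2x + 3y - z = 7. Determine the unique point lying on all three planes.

(-1, 2, -3)

Solving the 3×3 linear system -4x - z = 7, -2y + 2z = -10, 2x + 3y - z = 7 (e.g. by elimination or Cramer's rule, determinant = 12) gives (-1, 2, -3).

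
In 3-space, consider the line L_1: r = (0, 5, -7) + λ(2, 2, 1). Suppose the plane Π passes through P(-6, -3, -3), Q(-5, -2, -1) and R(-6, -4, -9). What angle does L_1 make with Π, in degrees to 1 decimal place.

PQ = (1, 1, 2), PR = (0, -1, -6); a normal to Π is PQ × PR = (-4, 6, -1).
Using P: Π has equation -4x + 6y - z = 9.
sin θ = |n·v| / (|n||v|) = |3| / (√53 · √9) = 0.13736.
θ ≈ 7.9°.

7.9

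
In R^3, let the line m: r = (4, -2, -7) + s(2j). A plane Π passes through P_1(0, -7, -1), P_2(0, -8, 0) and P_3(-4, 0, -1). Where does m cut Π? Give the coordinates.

(4, -8, -7)

P_1P_2 = (0, -1, 1), P_1P_3 = (-4, 7, 0); a normal to Π is P_1P_2 × P_1P_3 = (-7, -4, -4).
Using P_1: Π has equation -7x - 4y - 4z = 32.
Substitute r = (4, -2, -7) + t(0, 2, 0) into the plane: 8 + (-8)t = 32, so t = -3.
Intersection: (4, -2, -7) + (-3)·(0, 2, 0) = (4, -8, -7).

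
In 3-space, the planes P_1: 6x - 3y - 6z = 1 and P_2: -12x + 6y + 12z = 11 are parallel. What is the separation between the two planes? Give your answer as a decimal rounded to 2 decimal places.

Rescale P_2 by 1/(-2): 6x - 3y - 6z = -11/2. Then distance = |1 − (-11/2)| / √81 ≈ 0.72.

0.72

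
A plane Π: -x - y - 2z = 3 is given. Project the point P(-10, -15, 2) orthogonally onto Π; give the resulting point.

Foot = P − λn with λ = (n·P − d)/|n|² = (21 − 3)/6 = 3.
Foot = (-10, -15, 2) − 3·(-1, -1, -2) = (-7, -12, 8).

(-7, -12, 8)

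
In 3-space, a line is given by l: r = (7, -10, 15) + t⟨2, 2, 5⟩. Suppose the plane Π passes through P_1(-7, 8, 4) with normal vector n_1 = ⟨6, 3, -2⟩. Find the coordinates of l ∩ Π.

Π: n_1·r = n_1·P_1 gives 6x + 3y - 2z = -26.
Substitute r = (7, -10, 15) + t(2, 2, 5) into the plane: -18 + 8t = -26, so t = -1.
Intersection: (7, -10, 15) + (-1)·(2, 2, 5) = (5, -12, 10).

(5, -12, 10)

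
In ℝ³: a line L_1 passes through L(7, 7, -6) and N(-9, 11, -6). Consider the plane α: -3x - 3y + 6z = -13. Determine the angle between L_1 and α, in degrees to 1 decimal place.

A direction vector for L_1 is N − L = (-16, 4, 0).
sin θ = |n·v| / (|n||v|) = |36| / (√54 · √272) = 0.29704.
θ ≈ 17.3°.

17.3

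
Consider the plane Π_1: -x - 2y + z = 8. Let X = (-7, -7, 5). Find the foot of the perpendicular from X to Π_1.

(-4, -1, 2)

Foot = X − λn with λ = (n·X − d)/|n|² = (26 − 8)/6 = 3.
Foot = (-7, -7, 5) − 3·(-1, -2, 1) = (-4, -1, 2).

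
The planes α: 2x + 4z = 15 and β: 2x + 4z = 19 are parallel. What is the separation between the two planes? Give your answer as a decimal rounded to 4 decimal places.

Same normal n = (2, 0, 4) with |n| = √20; distance = |15 − 19| / |n| = 4/√20 ≈ 0.8944.

0.8944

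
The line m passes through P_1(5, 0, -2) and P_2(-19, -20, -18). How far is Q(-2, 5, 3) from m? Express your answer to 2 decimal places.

9.94

A direction vector for m is P_2 − P_1 = (-24, -20, -16).
Taking (5, 0, -2) on m with direction v = (-24, -20, -16): w = Q − (5, 0, -2) = (-7, 5, 5), and w × v = (20, -232, 260).
Distance = |w × v| / |v| = √121824 / √1232 ≈ 9.94.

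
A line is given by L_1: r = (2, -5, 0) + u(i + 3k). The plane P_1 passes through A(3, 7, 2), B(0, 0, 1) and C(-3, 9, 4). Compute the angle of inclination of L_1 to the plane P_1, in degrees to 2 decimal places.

AB = (-3, -7, -1), AC = (-6, 2, 2); a normal to P_1 is AB × AC = (-12, 12, -48).
Using A: P_1 has equation -12x + 12y - 48z = -48.
sin θ = |n·v| / (|n||v|) = |-156| / (√2592 · √10) = 0.96896.
θ ≈ 75.69°.

75.69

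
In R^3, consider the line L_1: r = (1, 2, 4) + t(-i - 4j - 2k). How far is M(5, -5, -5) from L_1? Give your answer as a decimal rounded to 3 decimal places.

7.874

Taking (1, 2, 4) on L_1 with direction v = (-1, -4, -2): w = M − (1, 2, 4) = (4, -7, -9), and w × v = (-22, 17, -23).
Distance = |w × v| / |v| = √1302 / √21 ≈ 7.874.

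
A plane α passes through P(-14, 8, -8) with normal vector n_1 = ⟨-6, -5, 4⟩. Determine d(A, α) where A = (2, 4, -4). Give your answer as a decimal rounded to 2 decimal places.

α: n_1·r = n_1·P gives -6x - 5y + 4z = 12.
n·A − d = (-6)·(2) + (-5)·(4) + (4)·(-4) − 12 = -60; |n| = √77.
Distance = |-60| / √77 = 60/√77 ≈ 6.84.

6.84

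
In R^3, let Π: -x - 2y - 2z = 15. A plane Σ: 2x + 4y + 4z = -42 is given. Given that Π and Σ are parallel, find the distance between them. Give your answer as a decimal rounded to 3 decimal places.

Rescale Σ by 1/(-2): -x - 2y - 2z = 21. Then distance = |15 − 21| / √9 ≈ 2.000.

2.000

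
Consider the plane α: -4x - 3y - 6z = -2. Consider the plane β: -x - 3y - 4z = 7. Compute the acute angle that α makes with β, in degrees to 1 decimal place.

cos θ = |n₁·n₂| / (|n₁||n₂|) = |37| / (√61 · √26).
θ = arccos(0.92907) ≈ 21.7°.

21.7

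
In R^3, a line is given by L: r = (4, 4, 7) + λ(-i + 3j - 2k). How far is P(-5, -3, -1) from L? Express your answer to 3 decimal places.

Taking (4, 4, 7) on L with direction v = (-1, 3, -2): w = P − (4, 4, 7) = (-9, -7, -8), and w × v = (38, -10, -34).
Distance = |w × v| / |v| = √2700 / √14 ≈ 13.887.

13.887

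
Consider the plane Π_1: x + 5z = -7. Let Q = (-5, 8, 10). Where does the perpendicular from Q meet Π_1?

(-7, 8, 0)

Foot = Q − λn with λ = (n·Q − d)/|n|² = (45 − (-7))/26 = 2.
Foot = (-5, 8, 10) − 2·(1, 0, 5) = (-7, 8, 0).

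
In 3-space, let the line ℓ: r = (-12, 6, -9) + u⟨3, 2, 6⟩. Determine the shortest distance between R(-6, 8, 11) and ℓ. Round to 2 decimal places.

5.34

Taking (-12, 6, -9) on ℓ with direction v = (3, 2, 6): w = R − (-12, 6, -9) = (6, 2, 20), and w × v = (-28, 24, 6).
Distance = |w × v| / |v| = √1396 / √49 ≈ 5.34.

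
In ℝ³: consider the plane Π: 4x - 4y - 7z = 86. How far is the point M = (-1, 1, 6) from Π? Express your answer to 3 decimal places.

15.111

n·M − d = (4)·(-1) + (-4)·(1) + (-7)·(6) − 86 = -136; |n| = √81.
Distance = |-136| / √81 = 136/√81 ≈ 15.111.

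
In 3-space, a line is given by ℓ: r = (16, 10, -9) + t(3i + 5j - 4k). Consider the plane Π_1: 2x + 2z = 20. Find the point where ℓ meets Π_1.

(7, -5, 3)

Substitute r = (16, 10, -9) + t(3, 5, -4) into the plane: 14 + (-2)t = 20, so t = -3.
Intersection: (16, 10, -9) + (-3)·(3, 5, -4) = (7, -5, 3).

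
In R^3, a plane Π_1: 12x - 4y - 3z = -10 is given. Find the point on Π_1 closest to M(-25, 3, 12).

Foot = M − λn with λ = (n·M − d)/|n|² = (-348 − (-10))/169 = -2.
Foot = (-25, 3, 12) − (-2)·(12, -4, -3) = (-1, -5, 6).

(-1, -5, 6)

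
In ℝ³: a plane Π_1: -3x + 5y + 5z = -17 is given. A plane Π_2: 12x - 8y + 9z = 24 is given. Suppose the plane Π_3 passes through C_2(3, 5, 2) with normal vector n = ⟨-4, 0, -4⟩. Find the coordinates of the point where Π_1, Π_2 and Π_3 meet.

Π_3: n·r = n·C_2 gives -4x - 4z = -20.
Solving the 3×3 linear system -3x + 5y + 5z = -17, 12x - 8y + 9z = 24, -4x - 4z = -20 (e.g. by elimination or Cramer's rule, determinant = -196) gives (9, 6, -4).

(9, 6, -4)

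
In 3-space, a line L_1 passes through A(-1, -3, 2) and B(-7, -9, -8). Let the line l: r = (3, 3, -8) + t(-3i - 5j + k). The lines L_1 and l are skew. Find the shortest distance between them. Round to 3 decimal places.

1.892

A direction vector for L_1 is B − A = (-6, -6, -10).
Common perpendicular direction n = (-6, -6, -10) × (-3, -5, 1) = (-56, 36, 12).
With w = (3, 3, -8) − (-1, -3, 2) = (4, 6, -10), w · n = -128.
Distance = |w · n| / |n| = |-128| / √4576 ≈ 1.892.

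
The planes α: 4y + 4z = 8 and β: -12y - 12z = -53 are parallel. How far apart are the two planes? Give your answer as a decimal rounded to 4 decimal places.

Rescale β by 1/(-3): 4y + 4z = 53/3. Then distance = |8 − (53/3)| / √32 ≈ 1.7088.

1.7088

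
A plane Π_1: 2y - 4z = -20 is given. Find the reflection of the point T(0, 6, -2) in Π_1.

(0, -2, 14)

λ = (n·T − d)/|n|² = (20 − (-20))/20 = 2.
Reflection = T − 2λn = (0, 6, -2) − 4·(0, 2, -4) = (0, -2, 14).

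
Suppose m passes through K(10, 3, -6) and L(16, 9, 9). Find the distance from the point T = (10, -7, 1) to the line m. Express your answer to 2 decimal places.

11.92

A direction vector for m is L − K = (6, 6, 15).
Taking (10, 3, -6) on m with direction v = (6, 6, 15): w = T − (10, 3, -6) = (0, -10, 7), and w × v = (-192, 42, 60).
Distance = |w × v| / |v| = √42228 / √297 ≈ 11.92.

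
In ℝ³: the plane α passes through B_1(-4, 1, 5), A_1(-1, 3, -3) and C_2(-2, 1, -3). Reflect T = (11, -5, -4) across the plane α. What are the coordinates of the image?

(-13, 7, -10)

B_1A_1 = (3, 2, -8), B_1C_2 = (2, 0, -8); a normal to α is B_1A_1 × B_1C_2 = (-16, 8, -4).
Using B_1: α has equation -16x + 8y - 4z = 52.
λ = (n·T − d)/|n|² = (-200 − 52)/336 = -3/4.
Reflection = T − 2λn = (11, -5, -4) − (-3/2)·(-16, 8, -4) = (-13, 7, -10).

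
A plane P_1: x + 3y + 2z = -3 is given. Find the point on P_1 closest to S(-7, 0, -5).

(-6, 3, -3)

Foot = S − λn with λ = (n·S − d)/|n|² = (-17 − (-3))/14 = -1.
Foot = (-7, 0, -5) − (-1)·(1, 3, 2) = (-6, 3, -3).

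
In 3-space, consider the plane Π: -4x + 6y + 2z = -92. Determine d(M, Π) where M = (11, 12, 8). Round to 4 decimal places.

18.1738

n·M − d = (-4)·(11) + (6)·(12) + (2)·(8) − (-92) = 136; |n| = √56.
Distance = |136| / √56 = 136/√56 ≈ 18.1738.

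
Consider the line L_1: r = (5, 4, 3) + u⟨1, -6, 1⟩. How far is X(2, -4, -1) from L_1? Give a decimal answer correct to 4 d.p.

Taking (5, 4, 3) on L_1 with direction v = (1, -6, 1): w = X − (5, 4, 3) = (-3, -8, -4), and w × v = (-32, -1, 26).
Distance = |w × v| / |v| = √1701 / √38 ≈ 6.6905.

6.6905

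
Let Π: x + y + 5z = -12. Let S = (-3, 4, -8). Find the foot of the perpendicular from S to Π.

(-2, 5, -3)

Foot = S − λn with λ = (n·S − d)/|n|² = (-39 − (-12))/27 = -1.
Foot = (-3, 4, -8) − (-1)·(1, 1, 5) = (-2, 5, -3).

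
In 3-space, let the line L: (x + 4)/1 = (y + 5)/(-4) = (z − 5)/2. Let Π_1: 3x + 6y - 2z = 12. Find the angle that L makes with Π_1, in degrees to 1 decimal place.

51.2

L has direction (1, -4, 2) through (-4, -5, 5).
sin θ = |n·v| / (|n||v|) = |-25| / (√49 · √21) = 0.77935.
θ ≈ 51.2°.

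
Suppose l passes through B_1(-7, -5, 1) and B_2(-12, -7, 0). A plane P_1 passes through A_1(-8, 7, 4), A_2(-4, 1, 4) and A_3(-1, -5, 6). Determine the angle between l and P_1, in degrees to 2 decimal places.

A direction vector for l is B_2 − B_1 = (-5, -2, -1).
A_1A_2 = (4, -6, 0), A_1A_3 = (7, -12, 2); a normal to P_1 is A_1A_2 × A_1A_3 = (-12, -8, -6).
Using A_1: P_1 has equation -12x - 8y - 6z = 16.
sin θ = |n·v| / (|n||v|) = |82| / (√244 · √30) = 0.95843.
θ ≈ 73.42°.

73.42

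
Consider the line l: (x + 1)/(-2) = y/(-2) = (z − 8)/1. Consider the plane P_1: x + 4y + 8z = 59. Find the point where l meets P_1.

l has direction (-2, -2, 1) through (-1, 0, 8).
Substitute r = (-1, 0, 8) + t(-2, -2, 1) into the plane: 63 + (-2)t = 59, so t = 2.
Intersection: (-1, 0, 8) + 2·(-2, -2, 1) = (-5, -4, 10).

(-5, -4, 10)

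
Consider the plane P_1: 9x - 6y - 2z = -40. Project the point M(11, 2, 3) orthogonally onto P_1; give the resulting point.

(2, 8, 5)

Foot = M − λn with λ = (n·M − d)/|n|² = (81 − (-40))/121 = 1.
Foot = (11, 2, 3) − 1·(9, -6, -2) = (2, 8, 5).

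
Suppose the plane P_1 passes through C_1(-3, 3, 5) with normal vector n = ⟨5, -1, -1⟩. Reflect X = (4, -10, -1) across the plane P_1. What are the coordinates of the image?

(-16, -6, 3)

P_1: n·r = n·C_1 gives 5x - y - z = -23.
λ = (n·X − d)/|n|² = (31 − (-23))/27 = 2.
Reflection = X − 2λn = (4, -10, -1) − 4·(5, -1, -1) = (-16, -6, 3).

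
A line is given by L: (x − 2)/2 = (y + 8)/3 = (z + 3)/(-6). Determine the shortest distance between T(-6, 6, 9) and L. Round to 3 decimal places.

18.995

L has direction (2, 3, -6) through (2, -8, -3).
Taking (2, -8, -3) on L with direction v = (2, 3, -6): w = T − (2, -8, -3) = (-8, 14, 12), and w × v = (-120, -24, -52).
Distance = |w × v| / |v| = √17680 / √49 ≈ 18.995.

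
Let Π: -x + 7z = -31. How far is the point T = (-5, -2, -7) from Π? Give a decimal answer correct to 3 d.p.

n·T − d = (-1)·(-5) + (0)·(-2) + (7)·(-7) − (-31) = -13; |n| = √50.
Distance = |-13| / √50 = 13/√50 ≈ 1.838.

1.838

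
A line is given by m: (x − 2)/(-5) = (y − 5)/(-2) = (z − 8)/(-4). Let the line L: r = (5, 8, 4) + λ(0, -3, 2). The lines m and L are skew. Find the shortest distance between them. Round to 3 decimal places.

3.236

m has direction (-5, -2, -4) through (2, 5, 8).
Common perpendicular direction n = (-5, -2, -4) × (0, -3, 2) = (-16, 10, 15).
With w = (5, 8, 4) − (2, 5, 8) = (3, 3, -4), w · n = -78.
Distance = |w · n| / |n| = |-78| / √581 ≈ 3.236.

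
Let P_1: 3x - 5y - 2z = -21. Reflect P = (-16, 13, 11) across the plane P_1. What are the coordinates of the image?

(2, -17, -1)

λ = (n·P − d)/|n|² = (-135 − (-21))/38 = -3.
Reflection = P − 2λn = (-16, 13, 11) − (-6)·(3, -5, -2) = (2, -17, -1).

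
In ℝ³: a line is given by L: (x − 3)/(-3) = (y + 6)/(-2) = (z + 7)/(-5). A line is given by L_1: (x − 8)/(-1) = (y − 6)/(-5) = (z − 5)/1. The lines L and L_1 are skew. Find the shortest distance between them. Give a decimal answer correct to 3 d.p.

L has direction (-3, -2, -5) through (3, -6, -7).
L_1 has direction (-1, -5, 1) through (8, 6, 5).
Common perpendicular direction n = (-3, -2, -5) × (-1, -5, 1) = (-27, 8, 13).
With w = (8, 6, 5) − (3, -6, -7) = (5, 12, 12), w · n = 117.
Distance = |w · n| / |n| = |117| / √962 ≈ 3.772.

3.772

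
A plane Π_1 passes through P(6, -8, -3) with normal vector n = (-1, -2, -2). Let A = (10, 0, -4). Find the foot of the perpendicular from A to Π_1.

Π_1: n·r = n·P gives -x - 2y - 2z = 16.
Foot = A − λn with λ = (n·A − d)/|n|² = (-2 − 16)/9 = -2.
Foot = (10, 0, -4) − (-2)·(-1, -2, -2) = (8, -4, -8).

(8, -4, -8)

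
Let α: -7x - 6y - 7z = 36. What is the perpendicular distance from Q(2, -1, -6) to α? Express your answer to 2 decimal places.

n·Q − d = (-7)·(2) + (-6)·(-1) + (-7)·(-6) − 36 = -2; |n| = √134.
Distance = |-2| / √134 = 2/√134 ≈ 0.17.

0.17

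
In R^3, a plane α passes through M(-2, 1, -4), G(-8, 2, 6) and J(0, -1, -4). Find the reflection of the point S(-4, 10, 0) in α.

MG = (-6, 1, 10), MJ = (2, -2, 0); a normal to α is MG × MJ = (20, 20, 10).
Using M: α has equation 20x + 20y + 10z = -60.
λ = (n·S − d)/|n|² = (120 − (-60))/900 = 1/5.
Reflection = S − 2λn = (-4, 10, 0) − (2/5)·(20, 20, 10) = (-12, 2, -4).

(-12, 2, -4)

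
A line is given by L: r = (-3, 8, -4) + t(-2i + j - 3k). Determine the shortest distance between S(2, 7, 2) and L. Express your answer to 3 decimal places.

Taking (-3, 8, -4) on L with direction v = (-2, 1, -3): w = S − (-3, 8, -4) = (5, -1, 6), and w × v = (-3, 3, 3).
Distance = |w × v| / |v| = √27 / √14 ≈ 1.389.

1.389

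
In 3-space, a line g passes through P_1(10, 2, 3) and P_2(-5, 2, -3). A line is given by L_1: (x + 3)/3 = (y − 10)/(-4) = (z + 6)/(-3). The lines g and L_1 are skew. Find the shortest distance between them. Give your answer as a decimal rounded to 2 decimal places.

8.11

A direction vector for g is P_2 − P_1 = (-15, 0, -6).
L_1 has direction (3, -4, -3) through (-3, 10, -6).
Common perpendicular direction n = (-15, 0, -6) × (3, -4, -3) = (-24, -63, 60).
With w = (-3, 10, -6) − (10, 2, 3) = (-13, 8, -9), w · n = -732.
Distance = |w · n| / |n| = |-732| / √8145 ≈ 8.11.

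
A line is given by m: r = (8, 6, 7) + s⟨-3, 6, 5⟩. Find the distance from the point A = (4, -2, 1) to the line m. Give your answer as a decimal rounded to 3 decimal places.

7.333

Taking (8, 6, 7) on m with direction v = (-3, 6, 5): w = A − (8, 6, 7) = (-4, -8, -6), and w × v = (-4, 38, -48).
Distance = |w × v| / |v| = √3764 / √70 ≈ 7.333.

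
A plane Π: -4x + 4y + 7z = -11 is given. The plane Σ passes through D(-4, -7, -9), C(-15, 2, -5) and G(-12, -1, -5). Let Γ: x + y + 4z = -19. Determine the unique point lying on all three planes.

DC = (-11, 9, 4), DG = (-8, 6, 4); a normal to Σ is DC × DG = (12, 12, 6).
Using D: Σ has equation 12x + 12y + 6z = -186.
Solving the 3×3 linear system -4x + 4y + 7z = -11, 12x + 12y + 6z = -186, x + y + 4z = -19 (e.g. by elimination or Cramer's rule, determinant = -336) gives (-7, -8, -1).

(-7, -8, -1)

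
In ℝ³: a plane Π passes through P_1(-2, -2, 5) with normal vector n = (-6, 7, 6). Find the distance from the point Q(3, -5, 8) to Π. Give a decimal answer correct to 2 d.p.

Π: n·r = n·P_1 gives -6x + 7y + 6z = 28.
n·Q − d = (-6)·(3) + (7)·(-5) + (6)·(8) − 28 = -33; |n| = √121.
Distance = |-33| / √121 = 33/√121 ≈ 3.00.

3.00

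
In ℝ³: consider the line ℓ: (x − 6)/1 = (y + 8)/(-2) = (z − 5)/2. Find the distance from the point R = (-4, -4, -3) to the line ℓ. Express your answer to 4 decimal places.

7.1802

ℓ has direction (1, -2, 2) through (6, -8, 5).
Taking (6, -8, 5) on ℓ with direction v = (1, -2, 2): w = R − (6, -8, 5) = (-10, 4, -8), and w × v = (-8, 12, 16).
Distance = |w × v| / |v| = √464 / √9 ≈ 7.1802.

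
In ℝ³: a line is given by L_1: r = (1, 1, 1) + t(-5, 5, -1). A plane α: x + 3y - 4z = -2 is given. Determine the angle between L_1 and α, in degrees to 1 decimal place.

sin θ = |n·v| / (|n||v|) = |14| / (√26 · √51) = 0.38446.
θ ≈ 22.6°.

22.6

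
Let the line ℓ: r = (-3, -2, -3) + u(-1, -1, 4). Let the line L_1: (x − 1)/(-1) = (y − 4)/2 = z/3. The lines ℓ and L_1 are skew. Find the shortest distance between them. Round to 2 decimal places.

L_1 has direction (-1, 2, 3) through (1, 4, 0).
Common perpendicular direction n = (-1, -1, 4) × (-1, 2, 3) = (-11, -1, -3).
With w = (1, 4, 0) − (-3, -2, -3) = (4, 6, 3), w · n = -59.
Distance = |w · n| / |n| = |-59| / √131 ≈ 5.15.

5.15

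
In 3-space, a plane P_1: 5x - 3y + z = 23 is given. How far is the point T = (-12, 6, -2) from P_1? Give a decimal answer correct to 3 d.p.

n·T − d = (5)·(-12) + (-3)·(6) + (1)·(-2) − 23 = -103; |n| = √35.
Distance = |-103| / √35 = 103/√35 ≈ 17.410.

17.410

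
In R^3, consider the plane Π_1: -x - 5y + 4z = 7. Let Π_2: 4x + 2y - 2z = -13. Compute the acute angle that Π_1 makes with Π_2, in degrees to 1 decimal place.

46.1

cos θ = |n₁·n₂| / (|n₁||n₂|) = |-22| / (√42 · √24).
θ = arccos(0.69293) ≈ 46.1°.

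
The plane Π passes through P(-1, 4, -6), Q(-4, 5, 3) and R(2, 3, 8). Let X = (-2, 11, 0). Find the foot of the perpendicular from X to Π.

(-4, 5, 0)

PQ = (-3, 1, 9), PR = (3, -1, 14); a normal to Π is PQ × PR = (23, 69, 0).
Using P: Π has equation 23x + 69y = 253.
Foot = X − λn with λ = (n·X − d)/|n|² = (713 − 253)/5290 = 2/23.
Foot = (-2, 11, 0) − (2/23)·(23, 69, 0) = (-4, 5, 0).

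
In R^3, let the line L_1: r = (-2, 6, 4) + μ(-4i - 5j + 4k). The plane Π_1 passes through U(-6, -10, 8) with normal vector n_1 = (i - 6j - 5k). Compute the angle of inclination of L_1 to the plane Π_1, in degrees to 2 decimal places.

5.79

Π_1: n_1·r = n_1·U gives x - 6y - 5z = 14.
sin θ = |n·v| / (|n||v|) = |6| / (√62 · √57) = 0.10093.
θ ≈ 5.79°.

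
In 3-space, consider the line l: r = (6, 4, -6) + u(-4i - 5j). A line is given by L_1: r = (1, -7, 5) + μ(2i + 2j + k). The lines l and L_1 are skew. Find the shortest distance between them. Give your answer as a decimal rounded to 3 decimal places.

Common perpendicular direction n = (-4, -5, 0) × (2, 2, 1) = (-5, 4, 2).
With w = (1, -7, 5) − (6, 4, -6) = (-5, -11, 11), w · n = 3.
Distance = |w · n| / |n| = |3| / √45 ≈ 0.447.

0.447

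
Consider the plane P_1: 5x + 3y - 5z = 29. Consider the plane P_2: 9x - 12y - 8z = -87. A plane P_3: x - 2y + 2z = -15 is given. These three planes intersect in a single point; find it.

Solving the 3×3 linear system 5x + 3y - 5z = 29, 9x - 12y - 8z = -87, x - 2y + 2z = -15 (e.g. by elimination or Cramer's rule, determinant = -248) gives (1, 8, 0).

(1, 8, 0)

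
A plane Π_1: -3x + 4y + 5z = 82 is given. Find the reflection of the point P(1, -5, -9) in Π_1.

(-17, 19, 21)

λ = (n·P − d)/|n|² = (-68 − 82)/50 = -3.
Reflection = P − 2λn = (1, -5, -9) − (-6)·(-3, 4, 5) = (-17, 19, 21).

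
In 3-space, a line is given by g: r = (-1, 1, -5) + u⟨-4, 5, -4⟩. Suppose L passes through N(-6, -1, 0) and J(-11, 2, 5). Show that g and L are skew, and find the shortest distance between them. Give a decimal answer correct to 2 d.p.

3.57

A direction vector for L is J − N = (-5, 3, 5).
Common perpendicular direction n = (-4, 5, -4) × (-5, 3, 5) = (37, 40, 13).
With w = (-6, -1, 0) − (-1, 1, -5) = (-5, -2, 5), w · n = -200.
Since n ≠ 0 the lines are not parallel, and w · n = -200 ≠ 0 so they do not intersect; hence they are skew.
Distance = |w · n| / |n| = |-200| / √3138 ≈ 3.57.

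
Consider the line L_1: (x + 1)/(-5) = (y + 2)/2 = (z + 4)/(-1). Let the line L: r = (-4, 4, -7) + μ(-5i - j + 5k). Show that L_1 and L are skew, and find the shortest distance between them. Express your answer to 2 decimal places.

3.11

L_1 has direction (-5, 2, -1) through (-1, -2, -4).
Common perpendicular direction n = (-5, 2, -1) × (-5, -1, 5) = (9, 30, 15).
With w = (-4, 4, -7) − (-1, -2, -4) = (-3, 6, -3), w · n = 108.
Since n ≠ 0 the lines are not parallel, and w · n = 108 ≠ 0 so they do not intersect; hence they are skew.
Distance = |w · n| / |n| = |108| / √1206 ≈ 3.11.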